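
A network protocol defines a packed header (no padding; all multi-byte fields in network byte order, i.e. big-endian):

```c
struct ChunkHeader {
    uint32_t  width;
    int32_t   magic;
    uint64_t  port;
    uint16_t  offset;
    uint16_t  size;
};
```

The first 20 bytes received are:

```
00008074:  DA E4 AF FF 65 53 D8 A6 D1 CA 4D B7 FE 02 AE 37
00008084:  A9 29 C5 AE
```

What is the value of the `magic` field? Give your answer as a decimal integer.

`magic` follows `width` (4 bytes), so it starts at byte offset 4 and occupies 4 bytes.
Bytes at offsets 4..7: 65 53 D8 A6.
In big-endian order the high byte comes first in memory.
The bytes are already most-significant first: 0x6553D8A6.
0x6553D8A6 = 1699993766.

1699993766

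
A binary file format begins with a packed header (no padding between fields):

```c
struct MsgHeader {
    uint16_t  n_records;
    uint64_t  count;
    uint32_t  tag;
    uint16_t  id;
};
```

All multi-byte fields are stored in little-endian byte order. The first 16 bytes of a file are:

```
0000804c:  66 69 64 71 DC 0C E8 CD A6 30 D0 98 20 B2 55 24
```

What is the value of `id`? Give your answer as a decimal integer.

`id` follows `n_records` (2 B), `count` (8 B), `tag` (4 B), so it starts at offset 2 + 8 + 4 = 14 and occupies 2 bytes.
Bytes at offsets 14..15: 55 24.
Little-endian: lowest address holds the least-significant byte.
Reassemble most-significant byte first: 24 55 → 0x2455.
0x2455 = 9301.

9301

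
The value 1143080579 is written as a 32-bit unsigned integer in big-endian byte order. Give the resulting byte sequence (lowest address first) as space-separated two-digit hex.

1143080579 in hexadecimal, padded to 32 bits, is 0x44220683.
Split into bytes (most-significant first): 44 22 06 83.
In big-endian order the high byte comes first in memory.
So the memory order matches the most-significant-first order: 44 22 06 83.

44 22 06 83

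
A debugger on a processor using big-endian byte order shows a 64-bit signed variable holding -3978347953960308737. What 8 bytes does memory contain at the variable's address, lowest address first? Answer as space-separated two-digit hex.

C8 CA 11 9D 33 4B 2F FF

Two's complement of -3978347953960308737 in 64 bits: 3978347953960308737 = 0x3735EE62CCB4D001; invert → 0xC8CA119D334B2FFE; add 1 → 0xC8CA119D334B2FFF.
Split into bytes (most-significant first): C8 CA 11 9D 33 4B 2F FF.
Big-endian: lowest address holds the most-significant byte.
So the memory order matches the most-significant-first order: C8 CA 11 9D 33 4B 2F FF.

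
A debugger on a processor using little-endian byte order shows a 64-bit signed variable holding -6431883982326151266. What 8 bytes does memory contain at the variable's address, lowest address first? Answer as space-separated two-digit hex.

9E C7 EC 7C 98 5B BD A6

Two's complement of -6431883982326151266 in 64 bits: 6431883982326151266 = 0x5942A46783133862; invert → 0xA6BD5B987CECC79D; add 1 → 0xA6BD5B987CECC79E.
Split into bytes (most-significant first): A6 BD 5B 98 7C EC C7 9E.
Little-endian: lowest address holds the least-significant byte.
So at ascending addresses the bytes are 9E C7 EC 7C 98 5B BD A6.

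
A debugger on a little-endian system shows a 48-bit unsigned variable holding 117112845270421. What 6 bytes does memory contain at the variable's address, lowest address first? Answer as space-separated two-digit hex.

95 7D 8A 75 83 6A

117112845270421 in hexadecimal, padded to 48 bits, is 0x6A83758A7D95.
Split into bytes (most-significant first): 6A 83 75 8A 7D 95.
Little-endian stores the least-significant byte at the lowest address.
So at ascending addresses the bytes are 95 7D 8A 75 83 6A.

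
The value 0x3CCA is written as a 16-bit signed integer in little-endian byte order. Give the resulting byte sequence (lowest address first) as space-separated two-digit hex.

CA 3C

Split into bytes (most-significant first): 3C CA.
Little-endian stores the least-significant byte at the lowest address.
So at ascending addresses the bytes are CA 3C.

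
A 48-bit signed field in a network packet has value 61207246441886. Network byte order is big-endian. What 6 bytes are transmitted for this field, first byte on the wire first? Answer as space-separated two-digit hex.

37 AA EC 2E 8D 9E

61207246441886 in hexadecimal, padded to 48 bits, is 0x37AAEC2E8D9E.
Split into bytes (most-significant first): 37 AA EC 2E 8D 9E.
Big-endian stores the most-significant byte at the lowest address.
So the memory order matches the most-significant-first order: 37 AA EC 2E 8D 9E.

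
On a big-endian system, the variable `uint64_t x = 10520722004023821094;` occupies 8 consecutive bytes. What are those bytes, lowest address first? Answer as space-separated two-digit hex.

92 01 1C EB E6 79 C3 26

10520722004023821094 in hexadecimal, padded to 64 bits, is 0x92011CEBE679C326.
Split into bytes (most-significant first): 92 01 1C EB E6 79 C3 26.
Big-endian stores the most-significant byte at the lowest address.
So the memory order matches the most-significant-first order: 92 01 1C EB E6 79 C3 26.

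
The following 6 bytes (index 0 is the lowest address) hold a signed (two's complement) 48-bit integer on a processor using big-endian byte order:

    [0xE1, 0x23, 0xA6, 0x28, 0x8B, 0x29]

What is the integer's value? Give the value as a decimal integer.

-33931748930775

Big-endian stores the most-significant byte at the lowest address.
The bytes are already most-significant first: 0xE123A6288B29.
Top bit is set, so as a signed 48-bit value this is 0xE123A6288B29 − 2^48 = -33931748930775.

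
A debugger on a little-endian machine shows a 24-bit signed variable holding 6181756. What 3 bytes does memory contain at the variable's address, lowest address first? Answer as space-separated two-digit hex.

7C 53 5E

6181756 in hexadecimal, padded to 24 bits, is 0x5E537C.
Split into bytes (most-significant first): 5E 53 7C.
Little-endian: lowest address holds the least-significant byte.
So at ascending addresses the bytes are 7C 53 5E.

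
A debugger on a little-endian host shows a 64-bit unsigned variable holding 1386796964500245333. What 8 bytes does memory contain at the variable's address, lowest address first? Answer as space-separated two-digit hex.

1386796964500245333 in hexadecimal, padded to 64 bits, is 0x133EE47DDCA08B55.
Split into bytes (most-significant first): 13 3E E4 7D DC A0 8B 55.
In little-endian order the low byte comes first in memory.
So at ascending addresses the bytes are 55 8B A0 DC 7D E4 3E 13.

55 8B A0 DC 7D E4 3E 13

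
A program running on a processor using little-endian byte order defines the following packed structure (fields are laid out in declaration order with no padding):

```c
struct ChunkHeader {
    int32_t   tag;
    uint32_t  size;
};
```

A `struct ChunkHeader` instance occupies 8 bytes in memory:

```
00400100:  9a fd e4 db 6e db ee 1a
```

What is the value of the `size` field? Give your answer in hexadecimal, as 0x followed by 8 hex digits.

0x1AEEDB6E

`size` follows `tag` (4 bytes), so it starts at byte offset 4 and occupies 4 bytes.
Bytes at offsets 4..7: 6E DB EE 1A.
Little-endian stores the least-significant byte at the lowest address.
Reassemble most-significant byte first: 1A EE DB 6E → 0x1AEEDB6E.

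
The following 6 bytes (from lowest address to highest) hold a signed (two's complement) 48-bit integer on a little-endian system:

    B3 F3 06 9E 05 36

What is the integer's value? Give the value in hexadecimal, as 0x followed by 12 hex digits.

In little-endian order the low byte comes first in memory.
Reassemble most-significant byte first: 36 05 9E 06 F3 B3 → 0x36059E06F3B3.

0x36059E06F3B3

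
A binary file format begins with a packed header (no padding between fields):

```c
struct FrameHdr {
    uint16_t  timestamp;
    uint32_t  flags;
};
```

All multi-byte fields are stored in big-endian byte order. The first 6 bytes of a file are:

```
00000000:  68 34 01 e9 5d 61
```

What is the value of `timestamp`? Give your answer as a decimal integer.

`timestamp` is the first field, at byte offset 0, occupying 2 bytes.
Bytes at offsets 0..1: 68 34.
Big-endian: lowest address holds the most-significant byte.
The bytes are already most-significant first: 0x6834.
0x6834 = 26676.

26676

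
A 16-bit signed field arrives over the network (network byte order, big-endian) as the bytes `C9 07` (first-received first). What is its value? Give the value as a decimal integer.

-14073

Big-endian stores the most-significant byte at the lowest address.
The bytes are already most-significant first: 0xC907.
Top bit is set, so as a signed 16-bit value this is 0xC907 − 2^16 = -14073.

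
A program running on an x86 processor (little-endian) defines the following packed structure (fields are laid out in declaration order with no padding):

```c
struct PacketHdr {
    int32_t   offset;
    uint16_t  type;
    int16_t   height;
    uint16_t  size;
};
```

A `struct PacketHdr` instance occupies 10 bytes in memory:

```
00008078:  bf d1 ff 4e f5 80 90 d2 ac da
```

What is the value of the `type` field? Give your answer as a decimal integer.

`type` follows `offset` (4 bytes), so it starts at byte offset 4 and occupies 2 bytes.
Bytes at offsets 4..5: F5 80.
Little-endian stores the least-significant byte at the lowest address.
Reassemble most-significant byte first: 80 F5 → 0x80F5.
0x80F5 = 33013.

33013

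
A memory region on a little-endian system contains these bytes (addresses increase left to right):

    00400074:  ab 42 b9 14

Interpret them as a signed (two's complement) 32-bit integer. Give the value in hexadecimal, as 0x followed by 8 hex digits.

0x14B942AB

Little-endian: lowest address holds the least-significant byte.
Reassemble most-significant byte first: 14 B9 42 AB → 0x14B942AB.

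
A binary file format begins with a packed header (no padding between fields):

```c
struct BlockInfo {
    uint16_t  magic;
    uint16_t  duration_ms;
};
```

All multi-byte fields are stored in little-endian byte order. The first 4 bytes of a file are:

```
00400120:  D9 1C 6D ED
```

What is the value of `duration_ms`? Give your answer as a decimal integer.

60781

`duration_ms` follows `magic` (2 bytes), so it starts at byte offset 2 and occupies 2 bytes.
Bytes at offsets 2..3: 6D ED.
Little-endian: lowest address holds the least-significant byte.
Reassemble most-significant byte first: ED 6D → 0xED6D.
0xED6D = 60781.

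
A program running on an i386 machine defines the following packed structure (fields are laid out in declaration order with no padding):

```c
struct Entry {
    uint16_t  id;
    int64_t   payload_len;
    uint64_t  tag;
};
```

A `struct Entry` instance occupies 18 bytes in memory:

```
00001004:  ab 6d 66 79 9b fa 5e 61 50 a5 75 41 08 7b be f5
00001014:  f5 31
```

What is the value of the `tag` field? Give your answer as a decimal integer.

`tag` follows `id` (2 B), `payload_len` (8 B), so it starts at offset 2 + 8 = 10 and occupies 8 bytes.
Bytes at offsets 10..17: 75 41 08 7B BE F5 F5 31.
Little-endian: lowest address holds the least-significant byte.
Reassemble most-significant byte first: 31 F5 F5 BE 7B 08 41 75 → 0x31F5F5BE7B084175.
0x31F5F5BE7B084175 = 3600053675609309557.

3600053675609309557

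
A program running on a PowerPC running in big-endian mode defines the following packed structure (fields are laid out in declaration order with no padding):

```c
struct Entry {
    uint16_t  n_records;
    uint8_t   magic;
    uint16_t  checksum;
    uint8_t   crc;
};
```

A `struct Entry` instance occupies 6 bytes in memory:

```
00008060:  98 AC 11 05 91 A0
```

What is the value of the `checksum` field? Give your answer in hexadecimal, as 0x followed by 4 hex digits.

0x0591

`checksum` follows `n_records` (2 B), `magic` (1 B), so it starts at offset 2 + 1 = 3 and occupies 2 bytes.
Bytes at offsets 3..4: 05 91.
In big-endian order the high byte comes first in memory.
The bytes are already most-significant first: 0x0591.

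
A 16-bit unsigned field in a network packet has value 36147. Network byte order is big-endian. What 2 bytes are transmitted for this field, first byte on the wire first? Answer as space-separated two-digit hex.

36147 in hexadecimal, padded to 16 bits, is 0x8D33.
Split into bytes (most-significant first): 8D 33.
Big-endian: lowest address holds the most-significant byte.
So the memory order matches the most-significant-first order: 8D 33.

8D 33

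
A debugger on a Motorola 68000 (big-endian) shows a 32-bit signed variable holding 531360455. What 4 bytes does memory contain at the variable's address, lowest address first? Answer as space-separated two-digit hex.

1F AB EA C7

531360455 in hexadecimal, padded to 32 bits, is 0x1FABEAC7.
Split into bytes (most-significant first): 1F AB EA C7.
Big-endian stores the most-significant byte at the lowest address.
So the memory order matches the most-significant-first order: 1F AB EA C7.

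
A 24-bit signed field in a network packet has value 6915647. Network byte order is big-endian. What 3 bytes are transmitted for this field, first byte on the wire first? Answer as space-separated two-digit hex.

69 86 3F

6915647 in hexadecimal, padded to 24 bits, is 0x69863F.
Split into bytes (most-significant first): 69 86 3F.
Big-endian: lowest address holds the most-significant byte.
So the memory order matches the most-significant-first order: 69 86 3F.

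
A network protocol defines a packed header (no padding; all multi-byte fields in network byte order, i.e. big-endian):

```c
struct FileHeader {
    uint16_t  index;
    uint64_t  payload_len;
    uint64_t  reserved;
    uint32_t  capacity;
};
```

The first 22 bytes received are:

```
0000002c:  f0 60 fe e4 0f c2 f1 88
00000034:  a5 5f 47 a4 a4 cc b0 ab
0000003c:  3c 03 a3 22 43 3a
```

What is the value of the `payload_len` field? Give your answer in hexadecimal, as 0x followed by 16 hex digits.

`payload_len` follows `index` (2 bytes), so it starts at byte offset 2 and occupies 8 bytes.
Bytes at offsets 2..9: FE E4 0F C2 F1 88 A5 5F.
Big-endian stores the most-significant byte at the lowest address.
The bytes are already most-significant first: 0xFEE40FC2F188A55F.

0xFEE40FC2F188A55F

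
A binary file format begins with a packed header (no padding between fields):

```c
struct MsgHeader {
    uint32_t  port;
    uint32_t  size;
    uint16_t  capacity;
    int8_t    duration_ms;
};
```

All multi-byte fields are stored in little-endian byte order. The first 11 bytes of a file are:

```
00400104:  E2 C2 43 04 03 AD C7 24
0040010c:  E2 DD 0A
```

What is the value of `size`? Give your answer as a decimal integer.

617065731

`size` follows `port` (4 bytes), so it starts at byte offset 4 and occupies 4 bytes.
Bytes at offsets 4..7: 03 AD C7 24.
Little-endian stores the least-significant byte at the lowest address.
Reassemble most-significant byte first: 24 C7 AD 03 → 0x24C7AD03.
0x24C7AD03 = 617065731.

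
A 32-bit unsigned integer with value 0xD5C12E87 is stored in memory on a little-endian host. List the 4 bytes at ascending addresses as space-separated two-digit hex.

87 2E C1 D5

Split into bytes (most-significant first): D5 C1 2E 87.
Little-endian stores the least-significant byte at the lowest address.
So at ascending addresses the bytes are 87 2E C1 D5.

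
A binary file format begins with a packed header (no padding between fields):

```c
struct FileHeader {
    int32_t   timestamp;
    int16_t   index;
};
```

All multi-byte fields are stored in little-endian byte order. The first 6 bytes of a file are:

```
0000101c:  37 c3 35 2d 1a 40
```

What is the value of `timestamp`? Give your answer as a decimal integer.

758498103

`timestamp` is the first field, at byte offset 0, occupying 4 bytes.
Bytes at offsets 0..3: 37 C3 35 2D.
Little-endian: lowest address holds the least-significant byte.
Reassemble most-significant byte first: 2D 35 C3 37 → 0x2D35C337.
0x2D35C337 = 758498103.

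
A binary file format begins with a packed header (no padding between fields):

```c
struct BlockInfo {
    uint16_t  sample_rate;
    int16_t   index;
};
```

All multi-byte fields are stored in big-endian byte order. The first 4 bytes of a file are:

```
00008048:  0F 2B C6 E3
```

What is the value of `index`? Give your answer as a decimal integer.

-14621

`index` follows `sample_rate` (2 bytes), so it starts at byte offset 2 and occupies 2 bytes.
Bytes at offsets 2..3: C6 E3.
In big-endian order the high byte comes first in memory.
The bytes are already most-significant first: 0xC6E3.
Top bit is set, so as a signed 16-bit value this is 0xC6E3 − 2^16 = -14621.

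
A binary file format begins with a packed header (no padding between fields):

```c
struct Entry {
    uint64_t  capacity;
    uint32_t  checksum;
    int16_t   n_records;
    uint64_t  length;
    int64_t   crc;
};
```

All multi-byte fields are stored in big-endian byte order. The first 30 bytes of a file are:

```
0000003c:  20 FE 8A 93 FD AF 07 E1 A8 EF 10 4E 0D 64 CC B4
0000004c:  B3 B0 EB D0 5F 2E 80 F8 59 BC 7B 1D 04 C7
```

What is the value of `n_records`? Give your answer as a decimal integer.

3428

`n_records` follows `capacity` (8 B), `checksum` (4 B), so it starts at offset 8 + 4 = 12 and occupies 2 bytes.
Bytes at offsets 12..13: 0D 64.
Big-endian stores the most-significant byte at the lowest address.
The bytes are already most-significant first: 0x0D64.
0x0D64 = 3428.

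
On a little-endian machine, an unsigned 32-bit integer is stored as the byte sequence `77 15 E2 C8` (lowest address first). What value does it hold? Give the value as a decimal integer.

3370259831

In little-endian order the low byte comes first in memory.
Reassemble most-significant byte first: C8 E2 15 77 → 0xC8E21577.
0xC8E21577 = 3370259831.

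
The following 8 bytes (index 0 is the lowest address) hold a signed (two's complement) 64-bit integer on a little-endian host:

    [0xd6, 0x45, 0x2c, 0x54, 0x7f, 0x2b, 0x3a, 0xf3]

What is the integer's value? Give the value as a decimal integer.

-920375347970816554

Little-endian stores the least-significant byte at the lowest address.
Reassemble most-significant byte first: F3 3A 2B 7F 54 2C 45 D6 → 0xF33A2B7F542C45D6.
Top bit is set, so as a signed 64-bit value this is 0xF33A2B7F542C45D6 − 2^64 = -920375347970816554.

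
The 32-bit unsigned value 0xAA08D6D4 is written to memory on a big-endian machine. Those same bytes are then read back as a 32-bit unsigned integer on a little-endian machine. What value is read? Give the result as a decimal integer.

Stored big-endian, the bytes at ascending addresses are AA 08 D6 D4.
Read back as little-endian, the first byte is least significant, giving 0xD4D608AA.
0xD4D608AA = 3570796714.

3570796714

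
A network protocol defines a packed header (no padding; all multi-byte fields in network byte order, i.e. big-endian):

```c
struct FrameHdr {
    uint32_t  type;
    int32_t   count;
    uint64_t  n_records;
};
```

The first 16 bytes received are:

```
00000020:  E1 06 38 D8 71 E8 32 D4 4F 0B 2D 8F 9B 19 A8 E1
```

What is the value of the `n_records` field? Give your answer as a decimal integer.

5695696248545847521

`n_records` follows `type` (4 B), `count` (4 B), so it starts at offset 4 + 4 = 8 and occupies 8 bytes.
Bytes at offsets 8..15: 4F 0B 2D 8F 9B 19 A8 E1.
Big-endian stores the most-significant byte at the lowest address.
The bytes are already most-significant first: 0x4F0B2D8F9B19A8E1.
0x4F0B2D8F9B19A8E1 = 5695696248545847521.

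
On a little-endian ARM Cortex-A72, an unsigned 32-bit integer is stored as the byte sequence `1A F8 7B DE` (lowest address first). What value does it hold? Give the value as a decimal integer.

3732666394

In little-endian order the low byte comes first in memory.
Reassemble most-significant byte first: DE 7B F8 1A → 0xDE7BF81A.
0xDE7BF81A = 3732666394.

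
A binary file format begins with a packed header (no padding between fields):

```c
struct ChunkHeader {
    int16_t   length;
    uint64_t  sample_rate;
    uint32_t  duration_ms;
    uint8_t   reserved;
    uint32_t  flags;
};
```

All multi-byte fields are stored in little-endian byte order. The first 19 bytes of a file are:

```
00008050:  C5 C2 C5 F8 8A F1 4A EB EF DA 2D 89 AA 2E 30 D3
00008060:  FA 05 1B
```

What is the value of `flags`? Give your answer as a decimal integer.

453376723

`flags` follows `length` (2 B), `sample_rate` (8 B), `duration_ms` (4 B), `reserved` (1 B), so it starts at offset 2 + 8 + 4 + 1 = 15 and occupies 4 bytes.
Bytes at offsets 15..18: D3 FA 05 1B.
Little-endian stores the least-significant byte at the lowest address.
Reassemble most-significant byte first: 1B 05 FA D3 → 0x1B05FAD3.
0x1B05FAD3 = 453376723.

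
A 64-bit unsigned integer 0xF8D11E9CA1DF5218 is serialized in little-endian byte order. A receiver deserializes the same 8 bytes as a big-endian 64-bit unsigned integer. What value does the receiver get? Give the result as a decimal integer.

1752709090202538488

Stored little-endian, the bytes at ascending addresses are 18 52 DF A1 9C 1E D1 F8.
Read back as big-endian, the last byte is least significant, giving 0x1852DFA19C1ED1F8.
0x1852DFA19C1ED1F8 = 1752709090202538488.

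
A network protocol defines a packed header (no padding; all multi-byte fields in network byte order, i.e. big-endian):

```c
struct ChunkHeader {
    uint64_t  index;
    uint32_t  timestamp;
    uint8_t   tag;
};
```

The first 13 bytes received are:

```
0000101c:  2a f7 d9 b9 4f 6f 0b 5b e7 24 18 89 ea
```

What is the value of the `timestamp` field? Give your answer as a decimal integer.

3877902473

`timestamp` follows `index` (8 bytes), so it starts at byte offset 8 and occupies 4 bytes.
Bytes at offsets 8..11: E7 24 18 89.
Big-endian: lowest address holds the most-significant byte.
The bytes are already most-significant first: 0xE7241889.
0xE7241889 = 3877902473.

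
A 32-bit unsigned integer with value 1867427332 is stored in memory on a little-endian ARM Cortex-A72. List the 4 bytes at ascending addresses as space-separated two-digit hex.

04 AE 4E 6F

1867427332 in hexadecimal, padded to 32 bits, is 0x6F4EAE04.
Split into bytes (most-significant first): 6F 4E AE 04.
In little-endian order the low byte comes first in memory.
So at ascending addresses the bytes are 04 AE 4E 6F.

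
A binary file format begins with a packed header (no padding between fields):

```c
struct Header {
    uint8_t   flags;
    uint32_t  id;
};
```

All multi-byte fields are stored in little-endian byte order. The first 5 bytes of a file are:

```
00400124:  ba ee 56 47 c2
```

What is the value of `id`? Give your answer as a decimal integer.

`id` follows `flags` (1 byte), so it starts at byte offset 1 and occupies 4 bytes.
Bytes at offsets 1..4: EE 56 47 C2.
Little-endian stores the least-significant byte at the lowest address.
Reassemble most-significant byte first: C2 47 56 EE → 0xC24756EE.
0xC24756EE = 3259455214.

3259455214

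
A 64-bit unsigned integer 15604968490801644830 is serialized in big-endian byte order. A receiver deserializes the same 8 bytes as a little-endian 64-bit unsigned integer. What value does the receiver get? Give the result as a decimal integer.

2181261646637076440

15604968490801644830 in 64-bit hexadecimal is 0xD88FFC29E965451E.
Stored big-endian, the bytes at ascending addresses are D8 8F FC 29 E9 65 45 1E.
Read back as little-endian, the first byte is least significant, giving 0x1E4565E929FC8FD8.
0x1E4565E929FC8FD8 = 2181261646637076440.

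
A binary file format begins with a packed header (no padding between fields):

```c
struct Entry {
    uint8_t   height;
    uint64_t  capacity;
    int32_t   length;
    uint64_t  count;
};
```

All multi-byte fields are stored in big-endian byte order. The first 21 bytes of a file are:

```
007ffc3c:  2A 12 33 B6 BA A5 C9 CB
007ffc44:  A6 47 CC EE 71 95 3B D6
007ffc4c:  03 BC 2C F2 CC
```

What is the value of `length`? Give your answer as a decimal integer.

`length` follows `height` (1 B), `capacity` (8 B), so it starts at offset 1 + 8 = 9 and occupies 4 bytes.
Bytes at offsets 9..12: 47 CC EE 71.
Big-endian stores the most-significant byte at the lowest address.
The bytes are already most-significant first: 0x47CCEE71.
0x47CCEE71 = 1204612721.

1204612721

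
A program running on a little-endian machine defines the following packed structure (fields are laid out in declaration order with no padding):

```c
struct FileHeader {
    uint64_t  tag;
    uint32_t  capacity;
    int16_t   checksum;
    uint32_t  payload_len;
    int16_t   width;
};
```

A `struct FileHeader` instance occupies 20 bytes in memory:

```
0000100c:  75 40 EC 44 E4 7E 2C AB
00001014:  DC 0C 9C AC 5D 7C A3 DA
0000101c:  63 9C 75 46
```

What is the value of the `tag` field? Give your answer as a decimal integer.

`tag` is the first field, at byte offset 0, occupying 8 bytes.
Bytes at offsets 0..7: 75 40 EC 44 E4 7E 2C AB.
In little-endian order the low byte comes first in memory.
Reassemble most-significant byte first: AB 2C 7E E4 44 EC 40 75 → 0xAB2C7EE444EC4075.
0xAB2C7EE444EC4075 = 12334372998334922869.

12334372998334922869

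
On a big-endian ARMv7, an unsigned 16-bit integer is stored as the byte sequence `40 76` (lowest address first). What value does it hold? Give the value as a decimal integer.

16502

Big-endian stores the most-significant byte at the lowest address.
The bytes are already most-significant first: 0x4076.
0x4076 = 16502.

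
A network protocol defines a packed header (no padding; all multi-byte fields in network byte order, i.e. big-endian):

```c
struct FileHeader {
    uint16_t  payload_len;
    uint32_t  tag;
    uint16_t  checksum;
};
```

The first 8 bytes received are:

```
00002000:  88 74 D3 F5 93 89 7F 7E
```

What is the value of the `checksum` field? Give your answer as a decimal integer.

`checksum` follows `payload_len` (2 B), `tag` (4 B), so it starts at offset 2 + 4 = 6 and occupies 2 bytes.
Bytes at offsets 6..7: 7F 7E.
Big-endian stores the most-significant byte at the lowest address.
The bytes are already most-significant first: 0x7F7E.
0x7F7E = 32638.

32638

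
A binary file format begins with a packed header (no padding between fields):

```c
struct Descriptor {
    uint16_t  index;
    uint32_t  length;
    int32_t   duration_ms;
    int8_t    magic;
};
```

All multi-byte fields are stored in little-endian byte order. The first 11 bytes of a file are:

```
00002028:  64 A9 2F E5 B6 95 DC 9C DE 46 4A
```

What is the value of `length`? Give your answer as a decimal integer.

2511791407

`length` follows `index` (2 bytes), so it starts at byte offset 2 and occupies 4 bytes.
Bytes at offsets 2..5: 2F E5 B6 95.
In little-endian order the low byte comes first in memory.
Reassemble most-significant byte first: 95 B6 E5 2F → 0x95B6E52F.
0x95B6E52F = 2511791407.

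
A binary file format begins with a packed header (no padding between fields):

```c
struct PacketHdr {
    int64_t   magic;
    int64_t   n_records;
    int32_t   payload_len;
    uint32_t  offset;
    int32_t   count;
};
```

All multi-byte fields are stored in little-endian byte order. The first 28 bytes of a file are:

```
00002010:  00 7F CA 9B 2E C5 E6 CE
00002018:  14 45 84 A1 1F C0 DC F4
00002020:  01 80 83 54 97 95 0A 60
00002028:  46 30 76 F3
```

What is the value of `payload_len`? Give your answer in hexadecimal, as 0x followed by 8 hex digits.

0x54838001

`payload_len` follows `magic` (8 B), `n_records` (8 B), so it starts at offset 8 + 8 = 16 and occupies 4 bytes.
Bytes at offsets 16..19: 01 80 83 54.
In little-endian order the low byte comes first in memory.
Reassemble most-significant byte first: 54 83 80 01 → 0x54838001.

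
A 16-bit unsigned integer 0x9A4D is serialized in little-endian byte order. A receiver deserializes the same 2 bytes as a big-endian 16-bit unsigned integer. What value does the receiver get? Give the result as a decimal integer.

Stored little-endian, the bytes at ascending addresses are 4D 9A.
Read back as big-endian, the last byte is least significant, giving 0x4D9A.
0x4D9A = 19866.

19866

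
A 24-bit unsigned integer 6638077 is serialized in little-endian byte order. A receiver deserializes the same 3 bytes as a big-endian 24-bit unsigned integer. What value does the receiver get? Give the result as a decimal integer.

6638077 in 24-bit hexadecimal is 0x6549FD.
Stored little-endian, the bytes at ascending addresses are FD 49 65.
Read back as big-endian, the last byte is least significant, giving 0xFD4965.
0xFD4965 = 16599397.

16599397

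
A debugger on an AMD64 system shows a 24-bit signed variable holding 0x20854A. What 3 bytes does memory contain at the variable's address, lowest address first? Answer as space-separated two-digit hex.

Split into bytes (most-significant first): 20 85 4A.
In little-endian order the low byte comes first in memory.
So at ascending addresses the bytes are 4A 85 20.

4A 85 20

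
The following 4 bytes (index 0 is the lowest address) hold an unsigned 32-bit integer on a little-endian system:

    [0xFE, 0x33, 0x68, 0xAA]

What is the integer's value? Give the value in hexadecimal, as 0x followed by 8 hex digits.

In little-endian order the low byte comes first in memory.
Reassemble most-significant byte first: AA 68 33 FE → 0xAA6833FE.

0xAA6833FE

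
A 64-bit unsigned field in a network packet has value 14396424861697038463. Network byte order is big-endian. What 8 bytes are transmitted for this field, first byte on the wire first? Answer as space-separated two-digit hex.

C7 CA 60 22 DD 0D D8 7F

14396424861697038463 in hexadecimal, padded to 64 bits, is 0xC7CA6022DD0DD87F.
Split into bytes (most-significant first): C7 CA 60 22 DD 0D D8 7F.
Big-endian: lowest address holds the most-significant byte.
So the memory order matches the most-significant-first order: C7 CA 60 22 DD 0D D8 7F.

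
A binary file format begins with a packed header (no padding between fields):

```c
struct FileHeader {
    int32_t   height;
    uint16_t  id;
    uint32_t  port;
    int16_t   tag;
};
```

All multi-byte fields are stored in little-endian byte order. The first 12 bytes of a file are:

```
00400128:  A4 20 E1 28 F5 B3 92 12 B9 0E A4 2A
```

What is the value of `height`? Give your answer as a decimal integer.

685842596

`height` is the first field, at byte offset 0, occupying 4 bytes.
Bytes at offsets 0..3: A4 20 E1 28.
Little-endian: lowest address holds the least-significant byte.
Reassemble most-significant byte first: 28 E1 20 A4 → 0x28E120A4.
0x28E120A4 = 685842596.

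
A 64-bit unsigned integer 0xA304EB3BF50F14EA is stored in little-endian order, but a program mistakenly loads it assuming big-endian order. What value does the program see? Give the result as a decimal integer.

Stored little-endian, the bytes at ascending addresses are EA 14 0F F5 3B EB 04 A3.
Read back as big-endian, the last byte is least significant, giving 0xEA140FF53BEB04A3.
0xEA140FF53BEB04A3 = 16867124050356012195.

16867124050356012195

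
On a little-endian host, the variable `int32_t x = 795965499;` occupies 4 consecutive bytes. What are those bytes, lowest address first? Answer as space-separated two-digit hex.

795965499 in hexadecimal, padded to 32 bits, is 0x2F71783B.
Split into bytes (most-significant first): 2F 71 78 3B.
Little-endian stores the least-significant byte at the lowest address.
So at ascending addresses the bytes are 3B 78 71 2F.

3B 78 71 2F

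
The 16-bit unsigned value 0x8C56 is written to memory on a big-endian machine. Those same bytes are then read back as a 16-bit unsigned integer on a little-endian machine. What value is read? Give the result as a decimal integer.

Stored big-endian, the bytes at ascending addresses are 8C 56.
Read back as little-endian, the first byte is least significant, giving 0x568C.
0x568C = 22156.

22156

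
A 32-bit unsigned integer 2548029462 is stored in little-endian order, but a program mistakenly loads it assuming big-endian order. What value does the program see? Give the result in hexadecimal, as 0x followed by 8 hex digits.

2548029462 in 32-bit hexadecimal is 0x97DFD816.
Stored little-endian, the bytes at ascending addresses are 16 D8 DF 97.
Read back as big-endian, the last byte is least significant, giving 0x16D8DF97.

0x16D8DF97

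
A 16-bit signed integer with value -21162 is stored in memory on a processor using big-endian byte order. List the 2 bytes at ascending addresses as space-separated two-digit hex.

Two's complement of -21162 in 16 bits: 21162 = 0x52AA; invert → 0xAD55; add 1 → 0xAD56.
Split into bytes (most-significant first): AD 56.
In big-endian order the high byte comes first in memory.
So the memory order matches the most-significant-first order: AD 56.

AD 56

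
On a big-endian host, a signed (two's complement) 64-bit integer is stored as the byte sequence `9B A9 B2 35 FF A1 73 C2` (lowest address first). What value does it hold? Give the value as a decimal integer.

-7230051781774838846

Big-endian: lowest address holds the most-significant byte.
The bytes are already most-significant first: 0x9BA9B235FFA173C2.
Top bit is set, so as a signed 64-bit value this is 0x9BA9B235FFA173C2 − 2^64 = -7230051781774838846.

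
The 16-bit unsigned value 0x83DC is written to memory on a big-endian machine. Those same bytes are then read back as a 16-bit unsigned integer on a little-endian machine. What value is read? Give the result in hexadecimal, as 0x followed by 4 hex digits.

0xDC83

Stored big-endian, the bytes at ascending addresses are 83 DC.
Read back as little-endian, the first byte is least significant, giving 0xDC83.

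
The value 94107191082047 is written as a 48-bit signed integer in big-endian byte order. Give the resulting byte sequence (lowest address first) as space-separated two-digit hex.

55 97 09 B1 FC 3F

94107191082047 in hexadecimal, padded to 48 bits, is 0x559709B1FC3F.
Split into bytes (most-significant first): 55 97 09 B1 FC 3F.
Big-endian: lowest address holds the most-significant byte.
So the memory order matches the most-significant-first order: 55 97 09 B1 FC 3F.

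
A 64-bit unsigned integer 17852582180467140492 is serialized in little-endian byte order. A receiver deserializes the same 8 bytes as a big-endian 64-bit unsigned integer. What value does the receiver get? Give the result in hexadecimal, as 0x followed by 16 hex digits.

17852582180467140492 in 64-bit hexadecimal is 0xF7C11CE7F636678C.
Stored little-endian, the bytes at ascending addresses are 8C 67 36 F6 E7 1C C1 F7.
Read back as big-endian, the last byte is least significant, giving 0x8C6736F6E71CC1F7.

0x8C6736F6E71CC1F7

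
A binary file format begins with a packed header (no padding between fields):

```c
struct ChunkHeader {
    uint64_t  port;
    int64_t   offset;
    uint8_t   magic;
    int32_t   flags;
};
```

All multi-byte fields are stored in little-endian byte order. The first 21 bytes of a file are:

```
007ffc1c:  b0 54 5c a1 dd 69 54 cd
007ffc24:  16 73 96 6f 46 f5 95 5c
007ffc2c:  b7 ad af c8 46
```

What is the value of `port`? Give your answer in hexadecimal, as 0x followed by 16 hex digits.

0xCD5469DDA15C54B0

`port` is the first field, at byte offset 0, occupying 8 bytes.
Bytes at offsets 0..7: B0 54 5C A1 DD 69 54 CD.
Little-endian: lowest address holds the least-significant byte.
Reassemble most-significant byte first: CD 54 69 DD A1 5C 54 B0 → 0xCD5469DDA15C54B0.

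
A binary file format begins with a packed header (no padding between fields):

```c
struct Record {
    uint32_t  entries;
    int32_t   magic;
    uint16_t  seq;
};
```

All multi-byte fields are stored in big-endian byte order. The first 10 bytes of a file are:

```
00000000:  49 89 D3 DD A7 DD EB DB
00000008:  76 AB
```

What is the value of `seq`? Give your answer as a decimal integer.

30379

`seq` follows `entries` (4 B), `magic` (4 B), so it starts at offset 4 + 4 = 8 and occupies 2 bytes.
Bytes at offsets 8..9: 76 AB.
In big-endian order the high byte comes first in memory.
The bytes are already most-significant first: 0x76AB.
0x76AB = 30379.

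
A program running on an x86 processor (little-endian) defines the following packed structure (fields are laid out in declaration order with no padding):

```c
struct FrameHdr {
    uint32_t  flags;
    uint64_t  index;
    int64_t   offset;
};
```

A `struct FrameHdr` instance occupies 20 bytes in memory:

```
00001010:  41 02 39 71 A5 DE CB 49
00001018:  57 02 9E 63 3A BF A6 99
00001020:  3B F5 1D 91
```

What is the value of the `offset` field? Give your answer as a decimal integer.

-7989960527555674310

`offset` follows `flags` (4 B), `index` (8 B), so it starts at offset 4 + 8 = 12 and occupies 8 bytes.
Bytes at offsets 12..19: 3A BF A6 99 3B F5 1D 91.
Little-endian stores the least-significant byte at the lowest address.
Reassemble most-significant byte first: 91 1D F5 3B 99 A6 BF 3A → 0x911DF53B99A6BF3A.
Top bit is set, so as a signed 64-bit value this is 0x911DF53B99A6BF3A − 2^64 = -7989960527555674310.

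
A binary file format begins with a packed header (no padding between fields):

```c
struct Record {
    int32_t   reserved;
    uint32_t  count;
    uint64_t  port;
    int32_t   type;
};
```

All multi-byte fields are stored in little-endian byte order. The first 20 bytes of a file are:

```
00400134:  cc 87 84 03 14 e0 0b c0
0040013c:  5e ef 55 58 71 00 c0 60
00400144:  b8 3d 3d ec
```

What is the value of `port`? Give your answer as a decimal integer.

`port` follows `reserved` (4 B), `count` (4 B), so it starts at offset 4 + 4 = 8 and occupies 8 bytes.
Bytes at offsets 8..15: 5E EF 55 58 71 00 C0 60.
Little-endian stores the least-significant byte at the lowest address.
Reassemble most-significant byte first: 60 C0 00 71 58 55 EF 5E → 0x60C000715855EF5E.
0x60C000715855EF5E = 6971572709982859102.

6971572709982859102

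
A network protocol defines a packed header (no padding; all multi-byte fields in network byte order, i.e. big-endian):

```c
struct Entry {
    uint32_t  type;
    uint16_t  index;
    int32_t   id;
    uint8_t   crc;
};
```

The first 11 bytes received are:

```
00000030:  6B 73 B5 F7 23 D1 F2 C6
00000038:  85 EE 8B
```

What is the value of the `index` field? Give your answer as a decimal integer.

9169

`index` follows `type` (4 bytes), so it starts at byte offset 4 and occupies 2 bytes.
Bytes at offsets 4..5: 23 D1.
Big-endian stores the most-significant byte at the lowest address.
The bytes are already most-significant first: 0x23D1.
0x23D1 = 9169.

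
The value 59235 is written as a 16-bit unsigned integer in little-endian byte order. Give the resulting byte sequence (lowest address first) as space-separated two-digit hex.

63 E7

59235 in hexadecimal, padded to 16 bits, is 0xE763.
Split into bytes (most-significant first): E7 63.
In little-endian order the low byte comes first in memory.
So at ascending addresses the bytes are 63 E7.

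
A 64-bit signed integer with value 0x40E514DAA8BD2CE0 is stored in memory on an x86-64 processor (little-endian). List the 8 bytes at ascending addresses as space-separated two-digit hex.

Split into bytes (most-significant first): 40 E5 14 DA A8 BD 2C E0.
Little-endian stores the least-significant byte at the lowest address.
So at ascending addresses the bytes are E0 2C BD A8 DA 14 E5 40.

E0 2C BD A8 DA 14 E5 40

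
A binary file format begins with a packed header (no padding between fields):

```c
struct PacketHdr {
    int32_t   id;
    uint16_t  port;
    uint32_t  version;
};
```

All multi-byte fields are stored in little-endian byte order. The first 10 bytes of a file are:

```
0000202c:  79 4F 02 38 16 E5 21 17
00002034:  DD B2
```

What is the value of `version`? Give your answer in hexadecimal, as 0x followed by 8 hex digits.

0xB2DD1721

`version` follows `id` (4 B), `port` (2 B), so it starts at offset 4 + 2 = 6 and occupies 4 bytes.
Bytes at offsets 6..9: 21 17 DD B2.
In little-endian order the low byte comes first in memory.
Reassemble most-significant byte first: B2 DD 17 21 → 0xB2DD1721.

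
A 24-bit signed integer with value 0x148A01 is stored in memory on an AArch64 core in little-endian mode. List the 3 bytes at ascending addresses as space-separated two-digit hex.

Split into bytes (most-significant first): 14 8A 01.
In little-endian order the low byte comes first in memory.
So at ascending addresses the bytes are 01 8A 14.

01 8A 14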